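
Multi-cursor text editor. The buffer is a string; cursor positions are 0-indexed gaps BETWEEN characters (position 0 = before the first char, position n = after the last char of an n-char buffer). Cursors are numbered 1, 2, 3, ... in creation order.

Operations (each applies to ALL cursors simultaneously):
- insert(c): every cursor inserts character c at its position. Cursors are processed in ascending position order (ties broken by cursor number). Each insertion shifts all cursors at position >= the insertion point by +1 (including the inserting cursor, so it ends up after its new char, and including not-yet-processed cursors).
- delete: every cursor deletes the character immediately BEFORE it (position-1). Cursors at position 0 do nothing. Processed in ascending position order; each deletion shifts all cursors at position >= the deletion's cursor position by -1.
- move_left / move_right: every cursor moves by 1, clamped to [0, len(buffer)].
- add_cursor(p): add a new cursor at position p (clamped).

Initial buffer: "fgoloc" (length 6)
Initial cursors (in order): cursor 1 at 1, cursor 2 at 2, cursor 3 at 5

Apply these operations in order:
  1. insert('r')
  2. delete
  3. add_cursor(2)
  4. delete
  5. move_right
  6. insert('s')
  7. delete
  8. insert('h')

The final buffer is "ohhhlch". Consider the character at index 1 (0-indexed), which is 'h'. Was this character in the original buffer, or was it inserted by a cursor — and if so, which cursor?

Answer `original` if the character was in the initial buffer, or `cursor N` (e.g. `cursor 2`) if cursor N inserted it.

After op 1 (insert('r')): buffer="frgrolorc" (len 9), cursors c1@2 c2@4 c3@8, authorship .1.2...3.
After op 2 (delete): buffer="fgoloc" (len 6), cursors c1@1 c2@2 c3@5, authorship ......
After op 3 (add_cursor(2)): buffer="fgoloc" (len 6), cursors c1@1 c2@2 c4@2 c3@5, authorship ......
After op 4 (delete): buffer="olc" (len 3), cursors c1@0 c2@0 c4@0 c3@2, authorship ...
After op 5 (move_right): buffer="olc" (len 3), cursors c1@1 c2@1 c4@1 c3@3, authorship ...
After op 6 (insert('s')): buffer="ossslcs" (len 7), cursors c1@4 c2@4 c4@4 c3@7, authorship .124..3
After op 7 (delete): buffer="olc" (len 3), cursors c1@1 c2@1 c4@1 c3@3, authorship ...
After op 8 (insert('h')): buffer="ohhhlch" (len 7), cursors c1@4 c2@4 c4@4 c3@7, authorship .124..3
Authorship (.=original, N=cursor N): . 1 2 4 . . 3
Index 1: author = 1

Answer: cursor 1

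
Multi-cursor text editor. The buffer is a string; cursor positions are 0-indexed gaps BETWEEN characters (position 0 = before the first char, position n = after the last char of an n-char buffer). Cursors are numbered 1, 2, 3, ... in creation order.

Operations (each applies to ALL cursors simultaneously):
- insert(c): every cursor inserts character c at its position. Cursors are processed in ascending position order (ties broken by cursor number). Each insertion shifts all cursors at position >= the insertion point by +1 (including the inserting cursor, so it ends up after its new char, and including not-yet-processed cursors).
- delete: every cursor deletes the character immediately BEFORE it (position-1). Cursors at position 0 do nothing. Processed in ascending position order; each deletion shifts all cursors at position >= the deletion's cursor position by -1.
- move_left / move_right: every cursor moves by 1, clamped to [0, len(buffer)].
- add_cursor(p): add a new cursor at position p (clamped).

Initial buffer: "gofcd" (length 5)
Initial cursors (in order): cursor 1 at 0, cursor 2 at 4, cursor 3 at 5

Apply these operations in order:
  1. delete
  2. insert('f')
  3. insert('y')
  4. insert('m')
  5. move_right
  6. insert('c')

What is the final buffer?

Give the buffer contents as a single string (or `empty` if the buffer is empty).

Answer: fymgcofffyymmcc

Derivation:
After op 1 (delete): buffer="gof" (len 3), cursors c1@0 c2@3 c3@3, authorship ...
After op 2 (insert('f')): buffer="fgofff" (len 6), cursors c1@1 c2@6 c3@6, authorship 1...23
After op 3 (insert('y')): buffer="fygofffyy" (len 9), cursors c1@2 c2@9 c3@9, authorship 11...2323
After op 4 (insert('m')): buffer="fymgofffyymm" (len 12), cursors c1@3 c2@12 c3@12, authorship 111...232323
After op 5 (move_right): buffer="fymgofffyymm" (len 12), cursors c1@4 c2@12 c3@12, authorship 111...232323
After op 6 (insert('c')): buffer="fymgcofffyymmcc" (len 15), cursors c1@5 c2@15 c3@15, authorship 111.1..23232323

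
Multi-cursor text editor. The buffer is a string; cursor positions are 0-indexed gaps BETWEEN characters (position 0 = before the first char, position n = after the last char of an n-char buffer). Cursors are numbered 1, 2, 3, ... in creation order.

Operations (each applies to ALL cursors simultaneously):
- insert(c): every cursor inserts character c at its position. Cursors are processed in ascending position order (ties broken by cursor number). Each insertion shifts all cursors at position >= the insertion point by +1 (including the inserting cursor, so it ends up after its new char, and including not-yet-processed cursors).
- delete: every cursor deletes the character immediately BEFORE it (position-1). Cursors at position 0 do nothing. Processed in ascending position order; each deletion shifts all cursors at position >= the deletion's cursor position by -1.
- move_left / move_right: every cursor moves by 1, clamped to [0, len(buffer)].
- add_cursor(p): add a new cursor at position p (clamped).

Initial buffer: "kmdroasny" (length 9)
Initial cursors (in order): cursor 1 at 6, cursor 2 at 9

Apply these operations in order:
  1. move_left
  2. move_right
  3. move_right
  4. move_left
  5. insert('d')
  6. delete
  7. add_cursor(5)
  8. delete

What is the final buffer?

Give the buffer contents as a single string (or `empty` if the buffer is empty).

Answer: kmdrsy

Derivation:
After op 1 (move_left): buffer="kmdroasny" (len 9), cursors c1@5 c2@8, authorship .........
After op 2 (move_right): buffer="kmdroasny" (len 9), cursors c1@6 c2@9, authorship .........
After op 3 (move_right): buffer="kmdroasny" (len 9), cursors c1@7 c2@9, authorship .........
After op 4 (move_left): buffer="kmdroasny" (len 9), cursors c1@6 c2@8, authorship .........
After op 5 (insert('d')): buffer="kmdroadsndy" (len 11), cursors c1@7 c2@10, authorship ......1..2.
After op 6 (delete): buffer="kmdroasny" (len 9), cursors c1@6 c2@8, authorship .........
After op 7 (add_cursor(5)): buffer="kmdroasny" (len 9), cursors c3@5 c1@6 c2@8, authorship .........
After op 8 (delete): buffer="kmdrsy" (len 6), cursors c1@4 c3@4 c2@5, authorship ......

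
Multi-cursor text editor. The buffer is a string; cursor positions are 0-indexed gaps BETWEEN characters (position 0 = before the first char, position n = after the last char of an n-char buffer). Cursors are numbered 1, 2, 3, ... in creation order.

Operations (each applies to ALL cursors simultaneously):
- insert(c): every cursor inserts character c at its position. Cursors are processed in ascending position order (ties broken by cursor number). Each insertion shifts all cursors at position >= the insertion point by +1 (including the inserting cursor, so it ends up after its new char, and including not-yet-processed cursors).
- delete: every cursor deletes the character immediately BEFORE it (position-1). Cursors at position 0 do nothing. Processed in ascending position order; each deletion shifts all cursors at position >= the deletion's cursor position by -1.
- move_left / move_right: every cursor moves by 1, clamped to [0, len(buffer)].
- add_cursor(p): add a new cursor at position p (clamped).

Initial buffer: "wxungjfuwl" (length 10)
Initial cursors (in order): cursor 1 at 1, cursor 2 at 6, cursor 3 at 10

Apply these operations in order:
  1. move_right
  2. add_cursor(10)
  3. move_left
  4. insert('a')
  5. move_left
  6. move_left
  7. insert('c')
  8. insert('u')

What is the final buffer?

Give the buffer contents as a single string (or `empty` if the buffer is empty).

After op 1 (move_right): buffer="wxungjfuwl" (len 10), cursors c1@2 c2@7 c3@10, authorship ..........
After op 2 (add_cursor(10)): buffer="wxungjfuwl" (len 10), cursors c1@2 c2@7 c3@10 c4@10, authorship ..........
After op 3 (move_left): buffer="wxungjfuwl" (len 10), cursors c1@1 c2@6 c3@9 c4@9, authorship ..........
After op 4 (insert('a')): buffer="waxungjafuwaal" (len 14), cursors c1@2 c2@8 c3@13 c4@13, authorship .1.....2...34.
After op 5 (move_left): buffer="waxungjafuwaal" (len 14), cursors c1@1 c2@7 c3@12 c4@12, authorship .1.....2...34.
After op 6 (move_left): buffer="waxungjafuwaal" (len 14), cursors c1@0 c2@6 c3@11 c4@11, authorship .1.....2...34.
After op 7 (insert('c')): buffer="cwaxungcjafuwccaal" (len 18), cursors c1@1 c2@8 c3@15 c4@15, authorship 1.1....2.2...3434.
After op 8 (insert('u')): buffer="cuwaxungcujafuwccuuaal" (len 22), cursors c1@2 c2@10 c3@19 c4@19, authorship 11.1....22.2...343434.

Answer: cuwaxungcujafuwccuuaal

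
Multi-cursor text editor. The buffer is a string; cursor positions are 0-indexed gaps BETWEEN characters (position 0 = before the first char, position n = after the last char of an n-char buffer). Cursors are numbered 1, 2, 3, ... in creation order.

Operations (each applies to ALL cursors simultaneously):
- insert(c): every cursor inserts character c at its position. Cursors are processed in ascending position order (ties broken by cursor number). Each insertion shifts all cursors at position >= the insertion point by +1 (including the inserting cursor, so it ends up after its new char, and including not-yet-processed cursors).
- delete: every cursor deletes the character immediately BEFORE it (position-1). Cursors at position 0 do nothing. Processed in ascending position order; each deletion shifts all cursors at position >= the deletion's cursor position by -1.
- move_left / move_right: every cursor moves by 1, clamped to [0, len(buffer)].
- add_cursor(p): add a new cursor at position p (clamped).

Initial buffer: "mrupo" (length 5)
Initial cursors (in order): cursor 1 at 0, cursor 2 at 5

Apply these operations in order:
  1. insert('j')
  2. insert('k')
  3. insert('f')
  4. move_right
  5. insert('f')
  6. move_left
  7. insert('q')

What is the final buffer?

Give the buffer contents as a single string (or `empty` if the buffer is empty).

After op 1 (insert('j')): buffer="jmrupoj" (len 7), cursors c1@1 c2@7, authorship 1.....2
After op 2 (insert('k')): buffer="jkmrupojk" (len 9), cursors c1@2 c2@9, authorship 11.....22
After op 3 (insert('f')): buffer="jkfmrupojkf" (len 11), cursors c1@3 c2@11, authorship 111.....222
After op 4 (move_right): buffer="jkfmrupojkf" (len 11), cursors c1@4 c2@11, authorship 111.....222
After op 5 (insert('f')): buffer="jkfmfrupojkff" (len 13), cursors c1@5 c2@13, authorship 111.1....2222
After op 6 (move_left): buffer="jkfmfrupojkff" (len 13), cursors c1@4 c2@12, authorship 111.1....2222
After op 7 (insert('q')): buffer="jkfmqfrupojkfqf" (len 15), cursors c1@5 c2@14, authorship 111.11....22222

Answer: jkfmqfrupojkfqf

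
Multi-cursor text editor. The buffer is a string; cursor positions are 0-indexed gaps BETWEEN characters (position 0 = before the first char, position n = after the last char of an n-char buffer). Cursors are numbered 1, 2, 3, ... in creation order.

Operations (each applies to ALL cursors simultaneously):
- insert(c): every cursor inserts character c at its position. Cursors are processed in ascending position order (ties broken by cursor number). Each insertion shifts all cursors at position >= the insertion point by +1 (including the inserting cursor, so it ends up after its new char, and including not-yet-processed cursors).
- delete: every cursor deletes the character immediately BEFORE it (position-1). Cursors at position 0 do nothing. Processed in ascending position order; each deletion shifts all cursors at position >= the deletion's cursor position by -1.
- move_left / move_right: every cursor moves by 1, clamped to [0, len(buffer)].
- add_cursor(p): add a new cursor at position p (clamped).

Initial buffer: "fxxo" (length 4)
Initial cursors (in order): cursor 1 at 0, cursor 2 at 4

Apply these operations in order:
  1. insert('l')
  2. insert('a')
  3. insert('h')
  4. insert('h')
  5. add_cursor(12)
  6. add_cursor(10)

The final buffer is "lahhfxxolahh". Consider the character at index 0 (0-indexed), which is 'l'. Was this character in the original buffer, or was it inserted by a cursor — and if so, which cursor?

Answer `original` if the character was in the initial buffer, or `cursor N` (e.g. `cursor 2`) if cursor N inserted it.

After op 1 (insert('l')): buffer="lfxxol" (len 6), cursors c1@1 c2@6, authorship 1....2
After op 2 (insert('a')): buffer="lafxxola" (len 8), cursors c1@2 c2@8, authorship 11....22
After op 3 (insert('h')): buffer="lahfxxolah" (len 10), cursors c1@3 c2@10, authorship 111....222
After op 4 (insert('h')): buffer="lahhfxxolahh" (len 12), cursors c1@4 c2@12, authorship 1111....2222
After op 5 (add_cursor(12)): buffer="lahhfxxolahh" (len 12), cursors c1@4 c2@12 c3@12, authorship 1111....2222
After op 6 (add_cursor(10)): buffer="lahhfxxolahh" (len 12), cursors c1@4 c4@10 c2@12 c3@12, authorship 1111....2222
Authorship (.=original, N=cursor N): 1 1 1 1 . . . . 2 2 2 2
Index 0: author = 1

Answer: cursor 1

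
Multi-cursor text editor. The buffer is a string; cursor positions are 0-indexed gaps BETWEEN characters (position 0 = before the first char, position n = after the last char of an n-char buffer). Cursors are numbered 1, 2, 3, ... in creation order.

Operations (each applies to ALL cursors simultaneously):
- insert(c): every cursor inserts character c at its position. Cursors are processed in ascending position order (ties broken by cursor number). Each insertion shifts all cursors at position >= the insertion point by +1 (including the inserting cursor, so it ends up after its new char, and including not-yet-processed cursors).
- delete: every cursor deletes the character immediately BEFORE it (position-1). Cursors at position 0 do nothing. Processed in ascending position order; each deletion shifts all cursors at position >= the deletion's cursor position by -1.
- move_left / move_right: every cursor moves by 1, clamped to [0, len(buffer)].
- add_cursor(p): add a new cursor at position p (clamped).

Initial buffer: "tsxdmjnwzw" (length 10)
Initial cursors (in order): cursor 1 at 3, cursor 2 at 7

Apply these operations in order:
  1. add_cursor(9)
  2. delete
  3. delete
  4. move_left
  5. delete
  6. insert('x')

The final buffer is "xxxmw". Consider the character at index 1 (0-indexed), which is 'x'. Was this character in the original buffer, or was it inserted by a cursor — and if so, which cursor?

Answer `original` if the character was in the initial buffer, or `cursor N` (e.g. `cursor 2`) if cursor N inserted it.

Answer: cursor 2

Derivation:
After op 1 (add_cursor(9)): buffer="tsxdmjnwzw" (len 10), cursors c1@3 c2@7 c3@9, authorship ..........
After op 2 (delete): buffer="tsdmjww" (len 7), cursors c1@2 c2@5 c3@6, authorship .......
After op 3 (delete): buffer="tdmw" (len 4), cursors c1@1 c2@3 c3@3, authorship ....
After op 4 (move_left): buffer="tdmw" (len 4), cursors c1@0 c2@2 c3@2, authorship ....
After op 5 (delete): buffer="mw" (len 2), cursors c1@0 c2@0 c3@0, authorship ..
After op 6 (insert('x')): buffer="xxxmw" (len 5), cursors c1@3 c2@3 c3@3, authorship 123..
Authorship (.=original, N=cursor N): 1 2 3 . .
Index 1: author = 2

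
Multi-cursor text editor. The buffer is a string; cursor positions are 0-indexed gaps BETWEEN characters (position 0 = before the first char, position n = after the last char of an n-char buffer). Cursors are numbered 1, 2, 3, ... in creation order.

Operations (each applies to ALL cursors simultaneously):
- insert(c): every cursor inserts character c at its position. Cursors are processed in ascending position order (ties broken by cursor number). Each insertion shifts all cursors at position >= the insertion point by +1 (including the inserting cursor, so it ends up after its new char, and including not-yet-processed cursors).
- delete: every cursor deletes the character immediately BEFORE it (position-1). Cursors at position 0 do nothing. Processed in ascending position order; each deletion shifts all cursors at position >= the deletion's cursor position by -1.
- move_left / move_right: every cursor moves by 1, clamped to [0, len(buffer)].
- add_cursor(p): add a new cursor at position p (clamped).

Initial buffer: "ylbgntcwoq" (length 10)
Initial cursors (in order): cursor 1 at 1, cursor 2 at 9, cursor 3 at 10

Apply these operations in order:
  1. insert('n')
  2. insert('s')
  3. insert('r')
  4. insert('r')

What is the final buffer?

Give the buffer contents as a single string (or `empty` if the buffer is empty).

Answer: ynsrrlbgntcwonsrrqnsrr

Derivation:
After op 1 (insert('n')): buffer="ynlbgntcwonqn" (len 13), cursors c1@2 c2@11 c3@13, authorship .1........2.3
After op 2 (insert('s')): buffer="ynslbgntcwonsqns" (len 16), cursors c1@3 c2@13 c3@16, authorship .11........22.33
After op 3 (insert('r')): buffer="ynsrlbgntcwonsrqnsr" (len 19), cursors c1@4 c2@15 c3@19, authorship .111........222.333
After op 4 (insert('r')): buffer="ynsrrlbgntcwonsrrqnsrr" (len 22), cursors c1@5 c2@17 c3@22, authorship .1111........2222.3333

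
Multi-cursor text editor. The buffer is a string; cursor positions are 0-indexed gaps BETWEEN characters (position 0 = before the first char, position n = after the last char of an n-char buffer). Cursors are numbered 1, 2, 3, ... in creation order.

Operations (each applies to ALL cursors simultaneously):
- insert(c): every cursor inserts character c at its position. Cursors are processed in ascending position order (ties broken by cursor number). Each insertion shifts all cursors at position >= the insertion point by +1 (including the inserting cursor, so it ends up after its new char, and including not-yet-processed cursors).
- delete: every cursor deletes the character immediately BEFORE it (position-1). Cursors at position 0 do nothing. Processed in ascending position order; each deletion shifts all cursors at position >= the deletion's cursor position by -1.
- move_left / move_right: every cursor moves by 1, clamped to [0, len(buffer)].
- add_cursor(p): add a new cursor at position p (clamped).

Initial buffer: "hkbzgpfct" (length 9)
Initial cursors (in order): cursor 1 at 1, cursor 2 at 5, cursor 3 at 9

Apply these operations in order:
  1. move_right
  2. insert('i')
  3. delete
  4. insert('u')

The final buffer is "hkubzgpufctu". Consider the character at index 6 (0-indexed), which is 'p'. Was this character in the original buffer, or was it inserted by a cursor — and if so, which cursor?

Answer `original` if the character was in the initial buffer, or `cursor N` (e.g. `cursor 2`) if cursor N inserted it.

After op 1 (move_right): buffer="hkbzgpfct" (len 9), cursors c1@2 c2@6 c3@9, authorship .........
After op 2 (insert('i')): buffer="hkibzgpifcti" (len 12), cursors c1@3 c2@8 c3@12, authorship ..1....2...3
After op 3 (delete): buffer="hkbzgpfct" (len 9), cursors c1@2 c2@6 c3@9, authorship .........
After op 4 (insert('u')): buffer="hkubzgpufctu" (len 12), cursors c1@3 c2@8 c3@12, authorship ..1....2...3
Authorship (.=original, N=cursor N): . . 1 . . . . 2 . . . 3
Index 6: author = original

Answer: original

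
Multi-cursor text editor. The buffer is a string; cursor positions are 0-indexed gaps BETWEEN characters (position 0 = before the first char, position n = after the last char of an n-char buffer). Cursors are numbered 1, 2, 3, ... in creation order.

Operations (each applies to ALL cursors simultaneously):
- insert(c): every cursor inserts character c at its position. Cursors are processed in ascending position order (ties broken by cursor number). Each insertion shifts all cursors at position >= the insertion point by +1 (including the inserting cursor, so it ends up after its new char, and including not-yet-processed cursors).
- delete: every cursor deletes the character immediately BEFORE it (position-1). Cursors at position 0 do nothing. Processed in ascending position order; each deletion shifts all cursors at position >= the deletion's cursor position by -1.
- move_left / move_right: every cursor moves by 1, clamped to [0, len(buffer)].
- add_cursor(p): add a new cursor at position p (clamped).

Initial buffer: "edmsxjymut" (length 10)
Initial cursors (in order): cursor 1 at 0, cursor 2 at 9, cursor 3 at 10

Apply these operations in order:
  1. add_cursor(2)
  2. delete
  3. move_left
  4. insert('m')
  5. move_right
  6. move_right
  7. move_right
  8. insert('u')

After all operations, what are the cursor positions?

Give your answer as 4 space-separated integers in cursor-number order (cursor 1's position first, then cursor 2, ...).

Answer: 7 15 15 7

Derivation:
After op 1 (add_cursor(2)): buffer="edmsxjymut" (len 10), cursors c1@0 c4@2 c2@9 c3@10, authorship ..........
After op 2 (delete): buffer="emsxjym" (len 7), cursors c1@0 c4@1 c2@7 c3@7, authorship .......
After op 3 (move_left): buffer="emsxjym" (len 7), cursors c1@0 c4@0 c2@6 c3@6, authorship .......
After op 4 (insert('m')): buffer="mmemsxjymmm" (len 11), cursors c1@2 c4@2 c2@10 c3@10, authorship 14......23.
After op 5 (move_right): buffer="mmemsxjymmm" (len 11), cursors c1@3 c4@3 c2@11 c3@11, authorship 14......23.
After op 6 (move_right): buffer="mmemsxjymmm" (len 11), cursors c1@4 c4@4 c2@11 c3@11, authorship 14......23.
After op 7 (move_right): buffer="mmemsxjymmm" (len 11), cursors c1@5 c4@5 c2@11 c3@11, authorship 14......23.
After op 8 (insert('u')): buffer="mmemsuuxjymmmuu" (len 15), cursors c1@7 c4@7 c2@15 c3@15, authorship 14...14...23.23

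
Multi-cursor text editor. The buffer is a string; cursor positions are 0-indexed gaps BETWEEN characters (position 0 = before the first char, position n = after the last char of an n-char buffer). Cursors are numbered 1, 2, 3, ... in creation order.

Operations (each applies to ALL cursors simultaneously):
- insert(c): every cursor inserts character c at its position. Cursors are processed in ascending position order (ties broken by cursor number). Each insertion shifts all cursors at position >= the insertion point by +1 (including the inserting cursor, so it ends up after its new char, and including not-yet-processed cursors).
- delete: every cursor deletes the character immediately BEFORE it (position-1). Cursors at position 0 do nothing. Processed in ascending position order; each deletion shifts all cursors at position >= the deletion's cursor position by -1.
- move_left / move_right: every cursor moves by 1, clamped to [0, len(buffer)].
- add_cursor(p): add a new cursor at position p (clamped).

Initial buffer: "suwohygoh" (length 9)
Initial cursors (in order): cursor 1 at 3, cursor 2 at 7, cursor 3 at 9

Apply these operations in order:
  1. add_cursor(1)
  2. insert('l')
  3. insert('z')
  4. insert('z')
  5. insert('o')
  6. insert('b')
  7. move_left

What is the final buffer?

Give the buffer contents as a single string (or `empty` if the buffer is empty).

After op 1 (add_cursor(1)): buffer="suwohygoh" (len 9), cursors c4@1 c1@3 c2@7 c3@9, authorship .........
After op 2 (insert('l')): buffer="sluwlohyglohl" (len 13), cursors c4@2 c1@5 c2@10 c3@13, authorship .4..1....2..3
After op 3 (insert('z')): buffer="slzuwlzohyglzohlz" (len 17), cursors c4@3 c1@7 c2@13 c3@17, authorship .44..11....22..33
After op 4 (insert('z')): buffer="slzzuwlzzohyglzzohlzz" (len 21), cursors c4@4 c1@9 c2@16 c3@21, authorship .444..111....222..333
After op 5 (insert('o')): buffer="slzzouwlzzoohyglzzoohlzzo" (len 25), cursors c4@5 c1@11 c2@19 c3@25, authorship .4444..1111....2222..3333
After op 6 (insert('b')): buffer="slzzobuwlzzobohyglzzobohlzzob" (len 29), cursors c4@6 c1@13 c2@22 c3@29, authorship .44444..11111....22222..33333
After op 7 (move_left): buffer="slzzobuwlzzobohyglzzobohlzzob" (len 29), cursors c4@5 c1@12 c2@21 c3@28, authorship .44444..11111....22222..33333

Answer: slzzobuwlzzobohyglzzobohlzzob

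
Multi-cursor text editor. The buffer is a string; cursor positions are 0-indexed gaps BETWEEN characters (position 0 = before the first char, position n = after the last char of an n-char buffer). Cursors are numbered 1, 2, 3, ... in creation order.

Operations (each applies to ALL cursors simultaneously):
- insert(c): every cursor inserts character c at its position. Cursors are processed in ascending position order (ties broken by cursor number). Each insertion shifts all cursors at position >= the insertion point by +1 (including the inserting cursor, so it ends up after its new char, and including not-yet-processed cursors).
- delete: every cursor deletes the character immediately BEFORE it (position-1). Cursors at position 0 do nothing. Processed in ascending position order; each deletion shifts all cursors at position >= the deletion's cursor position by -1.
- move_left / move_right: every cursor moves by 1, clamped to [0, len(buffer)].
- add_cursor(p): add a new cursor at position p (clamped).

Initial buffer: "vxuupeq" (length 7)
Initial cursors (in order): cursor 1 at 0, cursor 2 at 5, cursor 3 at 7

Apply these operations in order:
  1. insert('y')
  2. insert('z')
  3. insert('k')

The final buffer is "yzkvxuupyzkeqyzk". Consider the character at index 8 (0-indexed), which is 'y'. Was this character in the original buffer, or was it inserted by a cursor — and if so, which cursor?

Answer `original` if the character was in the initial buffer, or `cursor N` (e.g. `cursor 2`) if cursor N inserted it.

Answer: cursor 2

Derivation:
After op 1 (insert('y')): buffer="yvxuupyeqy" (len 10), cursors c1@1 c2@7 c3@10, authorship 1.....2..3
After op 2 (insert('z')): buffer="yzvxuupyzeqyz" (len 13), cursors c1@2 c2@9 c3@13, authorship 11.....22..33
After op 3 (insert('k')): buffer="yzkvxuupyzkeqyzk" (len 16), cursors c1@3 c2@11 c3@16, authorship 111.....222..333
Authorship (.=original, N=cursor N): 1 1 1 . . . . . 2 2 2 . . 3 3 3
Index 8: author = 2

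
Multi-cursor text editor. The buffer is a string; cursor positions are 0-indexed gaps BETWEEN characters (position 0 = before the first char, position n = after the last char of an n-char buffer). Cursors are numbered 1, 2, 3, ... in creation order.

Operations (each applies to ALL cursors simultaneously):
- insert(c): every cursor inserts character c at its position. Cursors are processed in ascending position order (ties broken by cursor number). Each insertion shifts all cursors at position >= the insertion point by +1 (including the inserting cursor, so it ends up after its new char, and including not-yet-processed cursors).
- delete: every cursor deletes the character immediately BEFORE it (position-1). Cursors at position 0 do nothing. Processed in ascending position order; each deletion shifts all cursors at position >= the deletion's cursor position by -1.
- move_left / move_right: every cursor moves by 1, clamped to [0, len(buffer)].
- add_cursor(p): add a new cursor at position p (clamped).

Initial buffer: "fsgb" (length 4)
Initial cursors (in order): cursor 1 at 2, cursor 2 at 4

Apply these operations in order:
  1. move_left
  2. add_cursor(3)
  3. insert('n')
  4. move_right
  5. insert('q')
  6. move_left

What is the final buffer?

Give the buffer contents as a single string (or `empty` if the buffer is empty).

After op 1 (move_left): buffer="fsgb" (len 4), cursors c1@1 c2@3, authorship ....
After op 2 (add_cursor(3)): buffer="fsgb" (len 4), cursors c1@1 c2@3 c3@3, authorship ....
After op 3 (insert('n')): buffer="fnsgnnb" (len 7), cursors c1@2 c2@6 c3@6, authorship .1..23.
After op 4 (move_right): buffer="fnsgnnb" (len 7), cursors c1@3 c2@7 c3@7, authorship .1..23.
After op 5 (insert('q')): buffer="fnsqgnnbqq" (len 10), cursors c1@4 c2@10 c3@10, authorship .1.1.23.23
After op 6 (move_left): buffer="fnsqgnnbqq" (len 10), cursors c1@3 c2@9 c3@9, authorship .1.1.23.23

Answer: fnsqgnnbqq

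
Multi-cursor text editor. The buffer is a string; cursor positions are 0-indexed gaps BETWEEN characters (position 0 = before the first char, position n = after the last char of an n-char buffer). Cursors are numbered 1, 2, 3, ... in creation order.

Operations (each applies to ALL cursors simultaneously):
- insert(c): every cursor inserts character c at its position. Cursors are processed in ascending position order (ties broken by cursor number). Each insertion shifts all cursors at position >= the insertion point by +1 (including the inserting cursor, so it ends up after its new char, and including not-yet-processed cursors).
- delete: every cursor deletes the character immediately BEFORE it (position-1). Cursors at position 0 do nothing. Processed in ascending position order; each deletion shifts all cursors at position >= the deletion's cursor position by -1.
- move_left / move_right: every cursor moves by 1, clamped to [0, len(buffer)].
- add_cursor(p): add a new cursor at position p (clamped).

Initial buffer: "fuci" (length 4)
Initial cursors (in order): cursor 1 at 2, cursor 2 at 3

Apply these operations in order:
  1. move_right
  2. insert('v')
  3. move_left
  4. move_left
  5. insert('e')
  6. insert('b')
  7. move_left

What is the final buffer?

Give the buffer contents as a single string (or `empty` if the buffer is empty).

Answer: fuebcvebiv

Derivation:
After op 1 (move_right): buffer="fuci" (len 4), cursors c1@3 c2@4, authorship ....
After op 2 (insert('v')): buffer="fucviv" (len 6), cursors c1@4 c2@6, authorship ...1.2
After op 3 (move_left): buffer="fucviv" (len 6), cursors c1@3 c2@5, authorship ...1.2
After op 4 (move_left): buffer="fucviv" (len 6), cursors c1@2 c2@4, authorship ...1.2
After op 5 (insert('e')): buffer="fuecveiv" (len 8), cursors c1@3 c2@6, authorship ..1.12.2
After op 6 (insert('b')): buffer="fuebcvebiv" (len 10), cursors c1@4 c2@8, authorship ..11.122.2
After op 7 (move_left): buffer="fuebcvebiv" (len 10), cursors c1@3 c2@7, authorship ..11.122.2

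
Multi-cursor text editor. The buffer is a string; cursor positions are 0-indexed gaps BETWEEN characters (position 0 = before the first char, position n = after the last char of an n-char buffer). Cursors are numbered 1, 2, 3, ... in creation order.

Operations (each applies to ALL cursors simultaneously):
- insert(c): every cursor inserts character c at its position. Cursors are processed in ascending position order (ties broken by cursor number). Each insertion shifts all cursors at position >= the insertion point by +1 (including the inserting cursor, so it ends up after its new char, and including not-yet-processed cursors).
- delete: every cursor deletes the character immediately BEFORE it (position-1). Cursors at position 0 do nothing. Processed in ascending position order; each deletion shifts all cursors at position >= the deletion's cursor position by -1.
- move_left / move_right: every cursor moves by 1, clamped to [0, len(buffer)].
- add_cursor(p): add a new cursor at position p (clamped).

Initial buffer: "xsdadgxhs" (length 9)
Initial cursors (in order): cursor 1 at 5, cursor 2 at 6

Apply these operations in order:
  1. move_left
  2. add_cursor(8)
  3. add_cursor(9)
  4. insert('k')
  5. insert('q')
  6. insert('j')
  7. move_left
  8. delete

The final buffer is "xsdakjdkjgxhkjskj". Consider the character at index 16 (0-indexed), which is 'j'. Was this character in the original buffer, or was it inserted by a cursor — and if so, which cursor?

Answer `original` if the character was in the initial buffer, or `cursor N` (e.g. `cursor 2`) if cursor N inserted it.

Answer: cursor 4

Derivation:
After op 1 (move_left): buffer="xsdadgxhs" (len 9), cursors c1@4 c2@5, authorship .........
After op 2 (add_cursor(8)): buffer="xsdadgxhs" (len 9), cursors c1@4 c2@5 c3@8, authorship .........
After op 3 (add_cursor(9)): buffer="xsdadgxhs" (len 9), cursors c1@4 c2@5 c3@8 c4@9, authorship .........
After op 4 (insert('k')): buffer="xsdakdkgxhksk" (len 13), cursors c1@5 c2@7 c3@11 c4@13, authorship ....1.2...3.4
After op 5 (insert('q')): buffer="xsdakqdkqgxhkqskq" (len 17), cursors c1@6 c2@9 c3@14 c4@17, authorship ....11.22...33.44
After op 6 (insert('j')): buffer="xsdakqjdkqjgxhkqjskqj" (len 21), cursors c1@7 c2@11 c3@17 c4@21, authorship ....111.222...333.444
After op 7 (move_left): buffer="xsdakqjdkqjgxhkqjskqj" (len 21), cursors c1@6 c2@10 c3@16 c4@20, authorship ....111.222...333.444
After op 8 (delete): buffer="xsdakjdkjgxhkjskj" (len 17), cursors c1@5 c2@8 c3@13 c4@16, authorship ....11.22...33.44
Authorship (.=original, N=cursor N): . . . . 1 1 . 2 2 . . . 3 3 . 4 4
Index 16: author = 4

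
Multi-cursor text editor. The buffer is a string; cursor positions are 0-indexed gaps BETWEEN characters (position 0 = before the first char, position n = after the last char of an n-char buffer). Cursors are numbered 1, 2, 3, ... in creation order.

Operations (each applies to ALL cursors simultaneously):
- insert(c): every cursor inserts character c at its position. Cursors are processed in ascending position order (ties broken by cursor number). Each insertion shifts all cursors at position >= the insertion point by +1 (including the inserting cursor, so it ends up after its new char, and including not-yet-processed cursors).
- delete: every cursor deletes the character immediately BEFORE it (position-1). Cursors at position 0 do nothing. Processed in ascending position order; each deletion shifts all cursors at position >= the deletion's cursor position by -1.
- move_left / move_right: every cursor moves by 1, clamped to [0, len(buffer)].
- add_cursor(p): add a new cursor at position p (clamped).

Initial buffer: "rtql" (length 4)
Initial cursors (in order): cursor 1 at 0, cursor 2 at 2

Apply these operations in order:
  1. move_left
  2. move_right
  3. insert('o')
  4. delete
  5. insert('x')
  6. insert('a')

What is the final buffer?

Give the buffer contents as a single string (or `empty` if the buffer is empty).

Answer: rxatxaql

Derivation:
After op 1 (move_left): buffer="rtql" (len 4), cursors c1@0 c2@1, authorship ....
After op 2 (move_right): buffer="rtql" (len 4), cursors c1@1 c2@2, authorship ....
After op 3 (insert('o')): buffer="rotoql" (len 6), cursors c1@2 c2@4, authorship .1.2..
After op 4 (delete): buffer="rtql" (len 4), cursors c1@1 c2@2, authorship ....
After op 5 (insert('x')): buffer="rxtxql" (len 6), cursors c1@2 c2@4, authorship .1.2..
After op 6 (insert('a')): buffer="rxatxaql" (len 8), cursors c1@3 c2@6, authorship .11.22..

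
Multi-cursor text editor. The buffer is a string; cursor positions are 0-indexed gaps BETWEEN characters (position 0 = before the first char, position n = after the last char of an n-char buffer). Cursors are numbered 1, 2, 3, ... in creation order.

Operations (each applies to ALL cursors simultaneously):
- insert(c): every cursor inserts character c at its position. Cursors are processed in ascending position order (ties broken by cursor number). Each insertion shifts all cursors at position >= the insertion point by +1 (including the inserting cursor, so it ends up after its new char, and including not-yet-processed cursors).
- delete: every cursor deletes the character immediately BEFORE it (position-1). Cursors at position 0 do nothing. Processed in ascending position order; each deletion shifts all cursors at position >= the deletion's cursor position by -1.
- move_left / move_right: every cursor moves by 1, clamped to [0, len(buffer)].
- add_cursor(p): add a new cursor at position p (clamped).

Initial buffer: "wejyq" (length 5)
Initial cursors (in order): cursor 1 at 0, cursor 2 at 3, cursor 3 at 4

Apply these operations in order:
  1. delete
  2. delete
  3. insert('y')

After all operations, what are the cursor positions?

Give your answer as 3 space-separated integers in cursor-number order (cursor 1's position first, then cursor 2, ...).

Answer: 3 3 3

Derivation:
After op 1 (delete): buffer="weq" (len 3), cursors c1@0 c2@2 c3@2, authorship ...
After op 2 (delete): buffer="q" (len 1), cursors c1@0 c2@0 c3@0, authorship .
After op 3 (insert('y')): buffer="yyyq" (len 4), cursors c1@3 c2@3 c3@3, authorship 123.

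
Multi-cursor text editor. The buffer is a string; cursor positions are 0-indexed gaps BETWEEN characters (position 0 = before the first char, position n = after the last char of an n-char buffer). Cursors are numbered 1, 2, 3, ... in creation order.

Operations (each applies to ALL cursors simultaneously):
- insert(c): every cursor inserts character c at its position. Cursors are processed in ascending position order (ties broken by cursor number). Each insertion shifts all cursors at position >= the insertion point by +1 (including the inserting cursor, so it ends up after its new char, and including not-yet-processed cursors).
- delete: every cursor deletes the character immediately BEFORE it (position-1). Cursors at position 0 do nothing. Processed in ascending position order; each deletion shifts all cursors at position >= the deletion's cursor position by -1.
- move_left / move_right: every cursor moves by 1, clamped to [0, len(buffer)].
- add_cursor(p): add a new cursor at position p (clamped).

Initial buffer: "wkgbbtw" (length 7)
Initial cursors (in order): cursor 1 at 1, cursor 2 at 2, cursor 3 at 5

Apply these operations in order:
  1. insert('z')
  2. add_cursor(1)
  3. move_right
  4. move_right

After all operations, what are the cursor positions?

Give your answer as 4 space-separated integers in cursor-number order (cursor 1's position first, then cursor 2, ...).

Answer: 4 6 10 3

Derivation:
After op 1 (insert('z')): buffer="wzkzgbbztw" (len 10), cursors c1@2 c2@4 c3@8, authorship .1.2...3..
After op 2 (add_cursor(1)): buffer="wzkzgbbztw" (len 10), cursors c4@1 c1@2 c2@4 c3@8, authorship .1.2...3..
After op 3 (move_right): buffer="wzkzgbbztw" (len 10), cursors c4@2 c1@3 c2@5 c3@9, authorship .1.2...3..
After op 4 (move_right): buffer="wzkzgbbztw" (len 10), cursors c4@3 c1@4 c2@6 c3@10, authorship .1.2...3..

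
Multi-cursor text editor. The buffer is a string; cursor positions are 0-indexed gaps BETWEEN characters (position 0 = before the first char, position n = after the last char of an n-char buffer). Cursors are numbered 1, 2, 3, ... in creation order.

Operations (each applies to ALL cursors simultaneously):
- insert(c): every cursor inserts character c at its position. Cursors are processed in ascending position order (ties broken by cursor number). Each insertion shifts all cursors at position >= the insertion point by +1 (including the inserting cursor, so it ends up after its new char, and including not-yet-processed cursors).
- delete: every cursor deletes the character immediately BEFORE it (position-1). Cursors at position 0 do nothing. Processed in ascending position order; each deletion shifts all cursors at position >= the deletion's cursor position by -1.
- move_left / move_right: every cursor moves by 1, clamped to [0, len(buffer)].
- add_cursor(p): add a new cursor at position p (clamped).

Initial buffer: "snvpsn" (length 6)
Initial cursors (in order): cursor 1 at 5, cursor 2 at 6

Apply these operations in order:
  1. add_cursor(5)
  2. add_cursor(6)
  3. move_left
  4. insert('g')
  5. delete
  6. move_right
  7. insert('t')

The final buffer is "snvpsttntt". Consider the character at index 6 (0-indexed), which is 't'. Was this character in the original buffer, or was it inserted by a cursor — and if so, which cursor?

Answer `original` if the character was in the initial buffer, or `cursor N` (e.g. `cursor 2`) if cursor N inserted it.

After op 1 (add_cursor(5)): buffer="snvpsn" (len 6), cursors c1@5 c3@5 c2@6, authorship ......
After op 2 (add_cursor(6)): buffer="snvpsn" (len 6), cursors c1@5 c3@5 c2@6 c4@6, authorship ......
After op 3 (move_left): buffer="snvpsn" (len 6), cursors c1@4 c3@4 c2@5 c4@5, authorship ......
After op 4 (insert('g')): buffer="snvpggsggn" (len 10), cursors c1@6 c3@6 c2@9 c4@9, authorship ....13.24.
After op 5 (delete): buffer="snvpsn" (len 6), cursors c1@4 c3@4 c2@5 c4@5, authorship ......
After op 6 (move_right): buffer="snvpsn" (len 6), cursors c1@5 c3@5 c2@6 c4@6, authorship ......
After op 7 (insert('t')): buffer="snvpsttntt" (len 10), cursors c1@7 c3@7 c2@10 c4@10, authorship .....13.24
Authorship (.=original, N=cursor N): . . . . . 1 3 . 2 4
Index 6: author = 3

Answer: cursor 3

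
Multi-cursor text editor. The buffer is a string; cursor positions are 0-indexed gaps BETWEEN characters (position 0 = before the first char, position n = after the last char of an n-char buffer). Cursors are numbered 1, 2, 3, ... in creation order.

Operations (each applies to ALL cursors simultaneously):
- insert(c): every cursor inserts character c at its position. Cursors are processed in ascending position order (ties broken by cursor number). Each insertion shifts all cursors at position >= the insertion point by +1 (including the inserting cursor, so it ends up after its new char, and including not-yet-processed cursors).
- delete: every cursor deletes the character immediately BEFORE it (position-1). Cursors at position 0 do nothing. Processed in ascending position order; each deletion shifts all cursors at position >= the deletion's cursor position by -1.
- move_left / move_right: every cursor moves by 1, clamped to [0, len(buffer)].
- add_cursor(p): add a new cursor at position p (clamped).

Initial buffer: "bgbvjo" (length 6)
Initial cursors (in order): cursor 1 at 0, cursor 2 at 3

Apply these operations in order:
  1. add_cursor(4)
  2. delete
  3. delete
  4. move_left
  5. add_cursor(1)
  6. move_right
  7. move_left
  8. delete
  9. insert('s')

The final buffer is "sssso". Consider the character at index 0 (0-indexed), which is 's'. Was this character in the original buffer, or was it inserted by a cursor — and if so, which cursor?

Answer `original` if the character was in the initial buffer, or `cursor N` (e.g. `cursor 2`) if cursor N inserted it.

Answer: cursor 1

Derivation:
After op 1 (add_cursor(4)): buffer="bgbvjo" (len 6), cursors c1@0 c2@3 c3@4, authorship ......
After op 2 (delete): buffer="bgjo" (len 4), cursors c1@0 c2@2 c3@2, authorship ....
After op 3 (delete): buffer="jo" (len 2), cursors c1@0 c2@0 c3@0, authorship ..
After op 4 (move_left): buffer="jo" (len 2), cursors c1@0 c2@0 c3@0, authorship ..
After op 5 (add_cursor(1)): buffer="jo" (len 2), cursors c1@0 c2@0 c3@0 c4@1, authorship ..
After op 6 (move_right): buffer="jo" (len 2), cursors c1@1 c2@1 c3@1 c4@2, authorship ..
After op 7 (move_left): buffer="jo" (len 2), cursors c1@0 c2@0 c3@0 c4@1, authorship ..
After op 8 (delete): buffer="o" (len 1), cursors c1@0 c2@0 c3@0 c4@0, authorship .
After op 9 (insert('s')): buffer="sssso" (len 5), cursors c1@4 c2@4 c3@4 c4@4, authorship 1234.
Authorship (.=original, N=cursor N): 1 2 3 4 .
Index 0: author = 1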